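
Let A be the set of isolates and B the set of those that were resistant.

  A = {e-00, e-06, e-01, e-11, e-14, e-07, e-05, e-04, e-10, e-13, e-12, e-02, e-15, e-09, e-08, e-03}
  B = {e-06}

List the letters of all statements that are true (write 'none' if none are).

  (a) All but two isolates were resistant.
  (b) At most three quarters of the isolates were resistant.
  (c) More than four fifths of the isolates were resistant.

|A| = 16, |A ∩ B| = 1, |A ∖ B| = 15.
(a) |A ∖ B| = 2: fails.
(b) |A ∩ B| / |A| ≤ 3/4: holds.
(c) |A ∩ B| / |A| > 4/5: fails.

(b)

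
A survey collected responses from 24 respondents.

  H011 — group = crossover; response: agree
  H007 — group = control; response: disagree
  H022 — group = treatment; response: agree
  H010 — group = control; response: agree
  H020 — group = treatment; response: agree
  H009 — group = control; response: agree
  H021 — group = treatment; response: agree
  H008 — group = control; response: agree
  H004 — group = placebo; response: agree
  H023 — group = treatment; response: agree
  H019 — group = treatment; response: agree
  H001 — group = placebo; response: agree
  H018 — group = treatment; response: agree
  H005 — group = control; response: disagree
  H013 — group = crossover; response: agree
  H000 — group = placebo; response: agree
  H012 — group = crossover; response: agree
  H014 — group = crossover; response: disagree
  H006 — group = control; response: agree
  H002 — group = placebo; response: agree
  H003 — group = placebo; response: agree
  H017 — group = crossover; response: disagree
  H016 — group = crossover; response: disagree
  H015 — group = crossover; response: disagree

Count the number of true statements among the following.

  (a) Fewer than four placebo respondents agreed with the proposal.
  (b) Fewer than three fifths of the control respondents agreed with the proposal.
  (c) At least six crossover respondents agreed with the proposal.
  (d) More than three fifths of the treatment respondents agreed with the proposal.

(a) placebo: |A| = 5, |A ∩ B| = 5; needs |A ∩ B| < 4 — false.
(b) control: |A| = 6, |A ∩ B| = 4; needs |A ∩ B| / |A| < 3/5 — false.
(c) crossover: |A| = 7, |A ∩ B| = 3; needs |A ∩ B| ≥ 6 — false.
(d) treatment: |A| = 6, |A ∩ B| = 6; needs |A ∩ B| / |A| > 3/5 — true.

1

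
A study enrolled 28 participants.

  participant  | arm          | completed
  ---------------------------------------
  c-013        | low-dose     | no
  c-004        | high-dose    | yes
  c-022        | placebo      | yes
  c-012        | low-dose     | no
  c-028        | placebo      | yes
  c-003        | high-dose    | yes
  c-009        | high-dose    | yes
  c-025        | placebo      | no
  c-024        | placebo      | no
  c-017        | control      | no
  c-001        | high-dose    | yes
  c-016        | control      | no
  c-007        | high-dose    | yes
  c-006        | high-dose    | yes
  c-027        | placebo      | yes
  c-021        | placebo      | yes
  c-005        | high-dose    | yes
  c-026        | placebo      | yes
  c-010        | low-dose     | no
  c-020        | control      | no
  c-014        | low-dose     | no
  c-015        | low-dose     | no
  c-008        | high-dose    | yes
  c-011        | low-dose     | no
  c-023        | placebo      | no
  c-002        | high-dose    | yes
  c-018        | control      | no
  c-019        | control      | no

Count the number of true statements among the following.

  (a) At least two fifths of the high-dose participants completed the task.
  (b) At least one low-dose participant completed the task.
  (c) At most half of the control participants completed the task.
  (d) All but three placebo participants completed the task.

(a) high-dose: |A| = 9, |A ∩ B| = 9; needs |A ∩ B| / |A| ≥ 2/5 — true.
(b) low-dose: |A| = 6, |A ∩ B| = 0; needs A ∩ B ≠ ∅ (|A ∩ B| ≥ 1) — false.
(c) control: |A| = 5, |A ∩ B| = 0; needs |A ∩ B| ≤ |A ∖ B| — true.
(d) placebo: |A| = 8, |A ∩ B| = 5; needs |A ∖ B| = 3 — true.

3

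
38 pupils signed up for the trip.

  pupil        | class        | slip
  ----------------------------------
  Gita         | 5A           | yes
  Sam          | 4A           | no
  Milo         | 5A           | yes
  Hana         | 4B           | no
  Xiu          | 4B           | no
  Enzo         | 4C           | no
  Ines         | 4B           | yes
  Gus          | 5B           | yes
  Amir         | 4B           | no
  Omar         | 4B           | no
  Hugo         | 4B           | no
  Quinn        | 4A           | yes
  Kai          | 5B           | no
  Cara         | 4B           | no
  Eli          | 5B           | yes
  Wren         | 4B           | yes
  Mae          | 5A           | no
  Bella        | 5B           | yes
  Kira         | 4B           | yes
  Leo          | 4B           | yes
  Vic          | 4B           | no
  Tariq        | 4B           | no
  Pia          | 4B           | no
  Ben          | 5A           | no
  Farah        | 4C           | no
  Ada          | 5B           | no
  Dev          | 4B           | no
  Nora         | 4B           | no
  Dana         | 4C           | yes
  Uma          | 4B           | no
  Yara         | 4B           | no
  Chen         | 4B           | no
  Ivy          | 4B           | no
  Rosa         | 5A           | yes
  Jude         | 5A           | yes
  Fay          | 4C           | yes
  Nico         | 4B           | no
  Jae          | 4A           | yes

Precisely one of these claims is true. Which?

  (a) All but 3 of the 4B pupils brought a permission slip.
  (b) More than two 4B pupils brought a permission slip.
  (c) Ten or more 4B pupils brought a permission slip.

(b)

|A| = 20, |A ∩ B| = 4, |A ∖ B| = 16.
(a) requires |A ∖ B| = 3: false.
(b) requires |A ∩ B| > 2: true.
(c) requires |A ∩ B| ≥ 10: false.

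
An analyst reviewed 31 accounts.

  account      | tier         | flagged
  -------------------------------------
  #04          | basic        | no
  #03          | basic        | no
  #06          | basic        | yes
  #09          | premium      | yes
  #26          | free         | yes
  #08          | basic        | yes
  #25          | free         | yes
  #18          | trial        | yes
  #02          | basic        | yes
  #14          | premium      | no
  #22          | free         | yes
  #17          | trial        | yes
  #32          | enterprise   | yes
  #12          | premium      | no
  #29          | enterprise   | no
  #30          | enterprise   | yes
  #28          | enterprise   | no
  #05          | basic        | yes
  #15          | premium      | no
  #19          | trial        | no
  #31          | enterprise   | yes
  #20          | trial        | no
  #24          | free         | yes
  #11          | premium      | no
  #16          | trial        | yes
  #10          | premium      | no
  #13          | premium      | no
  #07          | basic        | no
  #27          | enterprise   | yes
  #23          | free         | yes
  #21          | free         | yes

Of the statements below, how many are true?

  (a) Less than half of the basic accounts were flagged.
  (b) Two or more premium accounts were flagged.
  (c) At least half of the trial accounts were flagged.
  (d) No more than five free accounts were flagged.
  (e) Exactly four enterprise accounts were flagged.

2

(a) basic: |A| = 7, |A ∩ B| = 4; needs |A ∩ B| < |A ∖ B| — false.
(b) premium: |A| = 7, |A ∩ B| = 1; needs |A ∩ B| ≥ 2 — false.
(c) trial: |A| = 5, |A ∩ B| = 3; needs |A ∩ B| ≥ |A ∖ B| — true.
(d) free: |A| = 6, |A ∩ B| = 6; needs |A ∩ B| ≤ 5 — false.
(e) enterprise: |A| = 6, |A ∩ B| = 4; needs |A ∩ B| = 4 — true.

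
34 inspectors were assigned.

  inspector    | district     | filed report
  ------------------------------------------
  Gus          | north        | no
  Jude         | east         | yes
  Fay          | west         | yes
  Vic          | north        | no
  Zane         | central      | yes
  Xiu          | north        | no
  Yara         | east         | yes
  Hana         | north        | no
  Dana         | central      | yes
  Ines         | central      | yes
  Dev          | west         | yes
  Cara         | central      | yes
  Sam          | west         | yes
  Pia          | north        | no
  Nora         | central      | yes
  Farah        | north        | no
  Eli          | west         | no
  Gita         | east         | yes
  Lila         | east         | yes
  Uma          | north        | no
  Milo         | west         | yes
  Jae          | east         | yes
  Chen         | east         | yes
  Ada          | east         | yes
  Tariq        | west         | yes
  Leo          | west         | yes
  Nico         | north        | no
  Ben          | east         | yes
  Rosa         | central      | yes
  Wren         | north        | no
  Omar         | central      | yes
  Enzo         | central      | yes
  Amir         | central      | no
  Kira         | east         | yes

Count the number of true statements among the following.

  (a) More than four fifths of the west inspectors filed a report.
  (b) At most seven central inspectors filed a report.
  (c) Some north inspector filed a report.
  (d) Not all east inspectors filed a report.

(a) west: |A| = 7, |A ∩ B| = 6; needs |A ∩ B| / |A| > 4/5 — true.
(b) central: |A| = 9, |A ∩ B| = 8; needs |A ∩ B| ≤ 7 — false.
(c) north: |A| = 9, |A ∩ B| = 0; needs A ∩ B ≠ ∅ (|A ∩ B| ≥ 1) — false.
(d) east: |A| = 9, |A ∩ B| = 9; needs A ⊄ B (|A ∖ B| ≥ 1) — false.

1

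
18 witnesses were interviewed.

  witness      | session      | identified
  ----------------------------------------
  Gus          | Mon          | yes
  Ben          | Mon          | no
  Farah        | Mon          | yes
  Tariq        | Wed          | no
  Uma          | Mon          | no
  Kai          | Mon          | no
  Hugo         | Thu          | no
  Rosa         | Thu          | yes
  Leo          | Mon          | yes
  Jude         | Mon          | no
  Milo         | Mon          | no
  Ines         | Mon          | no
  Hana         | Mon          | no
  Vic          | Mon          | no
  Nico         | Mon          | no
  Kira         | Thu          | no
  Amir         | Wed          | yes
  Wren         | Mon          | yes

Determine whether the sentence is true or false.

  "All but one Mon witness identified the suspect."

Truth condition: |A ∖ B| = 1.
A (the restrictor) = {Gus, Ben, Farah, Uma, Kai, Leo, Jude, Milo, Ines, Hana, Vic, Nico, Wren}, |A| = 13.
A ∖ B = {Ben, Uma, Kai, Jude, Milo, Ines, Hana, Vic, Nico}, so |A ∖ B| = 9.
|A ∖ B| = 9, so the statement is false.

False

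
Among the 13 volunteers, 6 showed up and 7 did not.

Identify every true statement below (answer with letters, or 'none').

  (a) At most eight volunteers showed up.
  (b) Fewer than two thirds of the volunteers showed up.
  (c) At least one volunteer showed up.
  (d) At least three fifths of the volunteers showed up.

|A| = 13, |A ∩ B| = 6, |A ∖ B| = 7.
(a) |A ∩ B| ≤ 8: holds.
(b) |A ∩ B| / |A| < 2/3: holds.
(c) A ∩ B ≠ ∅ (|A ∩ B| ≥ 1): holds.
(d) |A ∩ B| / |A| ≥ 3/5: fails.

(a), (b), (c)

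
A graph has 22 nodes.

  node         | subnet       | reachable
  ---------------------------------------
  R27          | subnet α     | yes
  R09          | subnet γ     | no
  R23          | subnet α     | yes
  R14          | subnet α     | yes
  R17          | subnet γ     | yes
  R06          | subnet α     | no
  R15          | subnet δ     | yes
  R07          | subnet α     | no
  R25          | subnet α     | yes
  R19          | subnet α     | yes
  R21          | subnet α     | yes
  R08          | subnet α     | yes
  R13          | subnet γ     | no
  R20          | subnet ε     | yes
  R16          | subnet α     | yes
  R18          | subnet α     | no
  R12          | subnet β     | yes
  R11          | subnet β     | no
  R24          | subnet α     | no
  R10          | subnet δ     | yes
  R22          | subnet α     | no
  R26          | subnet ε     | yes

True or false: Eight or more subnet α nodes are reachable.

True

Truth condition: |A ∩ B| ≥ 8.
A (the restrictor) = {R27, R23, R14, R06, R07, R25, R19, R21, R08, R16, R18, R24, R22}, |A| = 13.
A ∩ B = {R27, R23, R14, R25, R19, R21, R08, R16}, so |A ∩ B| = 8.
|A ∩ B| = 8, so the statement is true.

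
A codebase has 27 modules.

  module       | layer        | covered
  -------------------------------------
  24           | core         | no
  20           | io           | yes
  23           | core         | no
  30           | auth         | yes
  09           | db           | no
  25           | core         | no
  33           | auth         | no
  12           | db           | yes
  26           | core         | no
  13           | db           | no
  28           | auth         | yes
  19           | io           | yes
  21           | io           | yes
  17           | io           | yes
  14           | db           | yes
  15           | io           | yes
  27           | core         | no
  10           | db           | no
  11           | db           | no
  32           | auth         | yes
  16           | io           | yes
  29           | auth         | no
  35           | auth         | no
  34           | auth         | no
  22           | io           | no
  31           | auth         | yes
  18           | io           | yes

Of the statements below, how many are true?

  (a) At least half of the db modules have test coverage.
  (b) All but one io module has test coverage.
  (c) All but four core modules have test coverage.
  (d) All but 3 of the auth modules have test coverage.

(a) db: |A| = 6, |A ∩ B| = 2; needs |A ∩ B| ≥ |A ∖ B| — false.
(b) io: |A| = 8, |A ∩ B| = 7; needs |A ∖ B| = 1 — true.
(c) core: |A| = 5, |A ∩ B| = 0; needs |A ∖ B| = 4 — false.
(d) auth: |A| = 8, |A ∩ B| = 4; needs |A ∖ B| = 3 — false.

1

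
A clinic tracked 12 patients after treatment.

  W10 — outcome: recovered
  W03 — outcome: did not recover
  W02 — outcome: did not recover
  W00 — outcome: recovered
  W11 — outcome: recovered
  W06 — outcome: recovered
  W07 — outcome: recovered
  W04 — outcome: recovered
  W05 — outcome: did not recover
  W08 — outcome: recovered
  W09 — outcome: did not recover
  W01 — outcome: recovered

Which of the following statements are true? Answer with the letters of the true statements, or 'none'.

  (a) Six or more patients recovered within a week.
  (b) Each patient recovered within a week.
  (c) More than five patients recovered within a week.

|A| = 12, |A ∩ B| = 8, |A ∖ B| = 4.
(a) |A ∩ B| ≥ 6: holds.
(b) A ⊆ B, i.e. every element of A is in B (|A ∖ B| = 0): fails.
(c) |A ∩ B| > 5: holds.

(a), (c)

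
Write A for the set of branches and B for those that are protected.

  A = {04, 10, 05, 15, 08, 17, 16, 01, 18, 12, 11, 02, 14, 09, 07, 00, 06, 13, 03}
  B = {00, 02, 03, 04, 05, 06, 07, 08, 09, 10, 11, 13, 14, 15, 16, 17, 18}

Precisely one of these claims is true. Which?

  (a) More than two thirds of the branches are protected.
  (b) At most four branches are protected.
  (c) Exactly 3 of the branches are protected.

|A| = 19, |A ∩ B| = 17, |A ∖ B| = 2.
(a) requires |A ∩ B| / |A| > 2/3: true.
(b) requires |A ∩ B| ≤ 4: false.
(c) requires |A ∩ B| = 3: false.

(a)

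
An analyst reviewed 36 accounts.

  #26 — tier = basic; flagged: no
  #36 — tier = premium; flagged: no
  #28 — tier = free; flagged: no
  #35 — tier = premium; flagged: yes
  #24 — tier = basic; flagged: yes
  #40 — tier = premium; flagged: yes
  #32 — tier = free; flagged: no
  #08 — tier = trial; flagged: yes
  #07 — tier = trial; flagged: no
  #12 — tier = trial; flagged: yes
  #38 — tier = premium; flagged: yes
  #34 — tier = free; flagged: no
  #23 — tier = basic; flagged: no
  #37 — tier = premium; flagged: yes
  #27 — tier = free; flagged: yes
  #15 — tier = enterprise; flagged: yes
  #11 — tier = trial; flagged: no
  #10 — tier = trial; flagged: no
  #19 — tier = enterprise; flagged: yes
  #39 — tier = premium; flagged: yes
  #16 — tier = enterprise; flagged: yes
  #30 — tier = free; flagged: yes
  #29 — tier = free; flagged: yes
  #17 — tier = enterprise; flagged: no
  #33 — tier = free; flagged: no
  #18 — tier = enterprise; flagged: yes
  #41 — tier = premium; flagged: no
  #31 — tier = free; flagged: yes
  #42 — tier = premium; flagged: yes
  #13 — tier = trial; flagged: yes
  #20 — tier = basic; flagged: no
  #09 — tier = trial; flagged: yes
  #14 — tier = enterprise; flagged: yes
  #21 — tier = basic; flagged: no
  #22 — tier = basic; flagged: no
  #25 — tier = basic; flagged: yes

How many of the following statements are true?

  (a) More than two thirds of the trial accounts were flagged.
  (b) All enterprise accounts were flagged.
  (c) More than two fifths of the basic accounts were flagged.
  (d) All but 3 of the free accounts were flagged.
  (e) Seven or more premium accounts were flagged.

(a) trial: |A| = 7, |A ∩ B| = 4; needs |A ∩ B| / |A| > 2/3 — false.
(b) enterprise: |A| = 6, |A ∩ B| = 5; needs A ⊆ B, i.e. every element of A is in B (|A ∖ B| = 0) — false.
(c) basic: |A| = 7, |A ∩ B| = 2; needs |A ∩ B| / |A| > 2/5 — false.
(d) free: |A| = 8, |A ∩ B| = 4; needs |A ∖ B| = 3 — false.
(e) premium: |A| = 8, |A ∩ B| = 6; needs |A ∩ B| ≥ 7 — false.

0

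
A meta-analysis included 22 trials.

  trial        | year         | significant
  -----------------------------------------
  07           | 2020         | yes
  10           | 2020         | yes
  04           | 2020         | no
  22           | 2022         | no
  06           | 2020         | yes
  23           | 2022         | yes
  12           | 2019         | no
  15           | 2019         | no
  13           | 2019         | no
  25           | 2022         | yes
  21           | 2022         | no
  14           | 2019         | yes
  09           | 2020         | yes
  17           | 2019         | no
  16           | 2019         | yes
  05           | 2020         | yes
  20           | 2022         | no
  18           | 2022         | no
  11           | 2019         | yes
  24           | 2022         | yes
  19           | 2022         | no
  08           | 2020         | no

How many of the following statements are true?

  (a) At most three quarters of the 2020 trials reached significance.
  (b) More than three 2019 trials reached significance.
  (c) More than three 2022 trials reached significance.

1

(a) 2020: |A| = 7, |A ∩ B| = 5; needs |A ∩ B| / |A| ≤ 3/4 — true.
(b) 2019: |A| = 7, |A ∩ B| = 3; needs |A ∩ B| > 3 — false.
(c) 2022: |A| = 8, |A ∩ B| = 3; needs |A ∩ B| > 3 — false.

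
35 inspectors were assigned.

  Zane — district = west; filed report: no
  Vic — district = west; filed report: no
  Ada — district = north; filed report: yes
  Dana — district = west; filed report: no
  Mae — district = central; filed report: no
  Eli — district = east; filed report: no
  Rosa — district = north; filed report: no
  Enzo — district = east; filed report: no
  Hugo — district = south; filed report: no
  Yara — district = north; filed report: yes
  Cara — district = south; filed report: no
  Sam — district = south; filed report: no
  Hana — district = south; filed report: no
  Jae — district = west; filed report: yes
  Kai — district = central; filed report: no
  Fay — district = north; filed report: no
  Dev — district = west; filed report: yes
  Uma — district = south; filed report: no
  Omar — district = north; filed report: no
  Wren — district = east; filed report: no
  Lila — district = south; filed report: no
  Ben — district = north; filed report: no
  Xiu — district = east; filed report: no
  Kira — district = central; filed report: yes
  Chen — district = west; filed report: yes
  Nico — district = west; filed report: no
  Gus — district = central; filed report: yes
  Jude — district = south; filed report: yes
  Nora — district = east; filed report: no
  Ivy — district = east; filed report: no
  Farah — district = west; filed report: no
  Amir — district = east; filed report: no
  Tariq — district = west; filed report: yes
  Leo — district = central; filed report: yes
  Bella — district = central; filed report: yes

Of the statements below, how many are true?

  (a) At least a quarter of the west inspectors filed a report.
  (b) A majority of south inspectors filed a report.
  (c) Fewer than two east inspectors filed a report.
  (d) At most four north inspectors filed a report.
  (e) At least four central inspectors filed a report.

(a) west: |A| = 9, |A ∩ B| = 4; needs |A ∩ B| / |A| ≥ 1/4 — true.
(b) south: |A| = 7, |A ∩ B| = 1; needs |A ∩ B| > |A ∖ B| — false.
(c) east: |A| = 7, |A ∩ B| = 0; needs |A ∩ B| < 2 — true.
(d) north: |A| = 6, |A ∩ B| = 2; needs |A ∩ B| ≤ 4 — true.
(e) central: |A| = 6, |A ∩ B| = 4; needs |A ∩ B| ≥ 4 — true.

4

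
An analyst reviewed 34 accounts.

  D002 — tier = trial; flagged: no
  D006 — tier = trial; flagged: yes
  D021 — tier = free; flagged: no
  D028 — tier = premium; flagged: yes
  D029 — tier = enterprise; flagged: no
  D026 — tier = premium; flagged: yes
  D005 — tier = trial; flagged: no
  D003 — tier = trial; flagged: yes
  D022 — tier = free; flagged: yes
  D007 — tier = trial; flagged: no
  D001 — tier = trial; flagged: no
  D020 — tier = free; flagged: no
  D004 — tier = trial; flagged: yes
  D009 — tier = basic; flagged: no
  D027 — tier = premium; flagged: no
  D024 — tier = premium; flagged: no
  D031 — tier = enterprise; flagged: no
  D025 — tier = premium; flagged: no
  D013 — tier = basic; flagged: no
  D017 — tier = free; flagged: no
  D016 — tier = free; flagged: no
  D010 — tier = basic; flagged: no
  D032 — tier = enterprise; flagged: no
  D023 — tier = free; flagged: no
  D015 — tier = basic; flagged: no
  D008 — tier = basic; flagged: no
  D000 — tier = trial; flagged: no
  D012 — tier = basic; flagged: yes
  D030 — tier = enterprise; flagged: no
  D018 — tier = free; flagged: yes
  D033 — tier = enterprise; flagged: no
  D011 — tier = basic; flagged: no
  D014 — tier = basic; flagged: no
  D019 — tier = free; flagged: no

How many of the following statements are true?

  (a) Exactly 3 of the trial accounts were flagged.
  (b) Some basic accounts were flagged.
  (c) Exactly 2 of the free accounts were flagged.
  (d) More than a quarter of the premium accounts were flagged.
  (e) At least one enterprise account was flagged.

4

(a) trial: |A| = 8, |A ∩ B| = 3; needs |A ∩ B| = 3 — true.
(b) basic: |A| = 8, |A ∩ B| = 1; needs A ∩ B ≠ ∅ (|A ∩ B| ≥ 1) — true.
(c) free: |A| = 8, |A ∩ B| = 2; needs |A ∩ B| = 2 — true.
(d) premium: |A| = 5, |A ∩ B| = 2; needs |A ∩ B| / |A| > 1/4 — true.
(e) enterprise: |A| = 5, |A ∩ B| = 0; needs A ∩ B ≠ ∅ (|A ∩ B| ≥ 1) — false.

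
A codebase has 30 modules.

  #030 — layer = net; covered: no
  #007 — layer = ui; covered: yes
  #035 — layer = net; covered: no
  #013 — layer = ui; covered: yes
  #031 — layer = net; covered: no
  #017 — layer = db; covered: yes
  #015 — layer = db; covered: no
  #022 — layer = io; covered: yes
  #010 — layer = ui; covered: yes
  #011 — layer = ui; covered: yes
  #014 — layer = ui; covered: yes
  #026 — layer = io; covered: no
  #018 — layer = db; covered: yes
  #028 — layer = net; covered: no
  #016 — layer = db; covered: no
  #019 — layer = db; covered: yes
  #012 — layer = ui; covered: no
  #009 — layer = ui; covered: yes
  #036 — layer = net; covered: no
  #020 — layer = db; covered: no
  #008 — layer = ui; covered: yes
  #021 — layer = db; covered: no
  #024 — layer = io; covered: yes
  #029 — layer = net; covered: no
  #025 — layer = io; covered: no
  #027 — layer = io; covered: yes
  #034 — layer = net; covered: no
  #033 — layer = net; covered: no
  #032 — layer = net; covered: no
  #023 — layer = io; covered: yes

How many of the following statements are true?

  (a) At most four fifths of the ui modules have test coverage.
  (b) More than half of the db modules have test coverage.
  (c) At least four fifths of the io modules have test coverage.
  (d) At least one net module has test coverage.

(a) ui: |A| = 8, |A ∩ B| = 7; needs |A ∩ B| / |A| ≤ 4/5 — false.
(b) db: |A| = 7, |A ∩ B| = 3; needs |A ∩ B| > |A ∖ B| — false.
(c) io: |A| = 6, |A ∩ B| = 4; needs |A ∩ B| / |A| ≥ 4/5 — false.
(d) net: |A| = 9, |A ∩ B| = 0; needs A ∩ B ≠ ∅ (|A ∩ B| ≥ 1) — false.

0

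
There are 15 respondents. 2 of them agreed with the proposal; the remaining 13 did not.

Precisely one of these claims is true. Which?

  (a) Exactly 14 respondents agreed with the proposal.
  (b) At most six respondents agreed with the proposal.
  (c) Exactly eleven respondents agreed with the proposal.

(b)

|A| = 15, |A ∩ B| = 2, |A ∖ B| = 13.
(a) requires |A ∩ B| = 14: false.
(b) requires |A ∩ B| ≤ 6: true.
(c) requires |A ∩ B| = 11: false.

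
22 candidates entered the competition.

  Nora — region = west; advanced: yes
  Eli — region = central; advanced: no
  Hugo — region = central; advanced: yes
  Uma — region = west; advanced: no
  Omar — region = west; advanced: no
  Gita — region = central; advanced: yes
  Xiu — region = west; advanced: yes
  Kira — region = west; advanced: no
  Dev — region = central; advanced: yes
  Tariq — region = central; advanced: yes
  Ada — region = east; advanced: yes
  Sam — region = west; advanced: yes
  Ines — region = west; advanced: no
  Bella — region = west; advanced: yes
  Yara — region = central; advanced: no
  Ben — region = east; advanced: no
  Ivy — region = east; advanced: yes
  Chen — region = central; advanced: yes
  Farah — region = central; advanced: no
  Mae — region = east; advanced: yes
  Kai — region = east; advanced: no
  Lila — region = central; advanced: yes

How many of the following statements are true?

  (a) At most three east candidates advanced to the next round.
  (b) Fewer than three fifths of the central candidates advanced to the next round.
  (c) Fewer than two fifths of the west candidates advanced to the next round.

(a) east: |A| = 5, |A ∩ B| = 3; needs |A ∩ B| ≤ 3 — true.
(b) central: |A| = 9, |A ∩ B| = 6; needs |A ∩ B| / |A| < 3/5 — false.
(c) west: |A| = 8, |A ∩ B| = 4; needs |A ∩ B| / |A| < 2/5 — false.

1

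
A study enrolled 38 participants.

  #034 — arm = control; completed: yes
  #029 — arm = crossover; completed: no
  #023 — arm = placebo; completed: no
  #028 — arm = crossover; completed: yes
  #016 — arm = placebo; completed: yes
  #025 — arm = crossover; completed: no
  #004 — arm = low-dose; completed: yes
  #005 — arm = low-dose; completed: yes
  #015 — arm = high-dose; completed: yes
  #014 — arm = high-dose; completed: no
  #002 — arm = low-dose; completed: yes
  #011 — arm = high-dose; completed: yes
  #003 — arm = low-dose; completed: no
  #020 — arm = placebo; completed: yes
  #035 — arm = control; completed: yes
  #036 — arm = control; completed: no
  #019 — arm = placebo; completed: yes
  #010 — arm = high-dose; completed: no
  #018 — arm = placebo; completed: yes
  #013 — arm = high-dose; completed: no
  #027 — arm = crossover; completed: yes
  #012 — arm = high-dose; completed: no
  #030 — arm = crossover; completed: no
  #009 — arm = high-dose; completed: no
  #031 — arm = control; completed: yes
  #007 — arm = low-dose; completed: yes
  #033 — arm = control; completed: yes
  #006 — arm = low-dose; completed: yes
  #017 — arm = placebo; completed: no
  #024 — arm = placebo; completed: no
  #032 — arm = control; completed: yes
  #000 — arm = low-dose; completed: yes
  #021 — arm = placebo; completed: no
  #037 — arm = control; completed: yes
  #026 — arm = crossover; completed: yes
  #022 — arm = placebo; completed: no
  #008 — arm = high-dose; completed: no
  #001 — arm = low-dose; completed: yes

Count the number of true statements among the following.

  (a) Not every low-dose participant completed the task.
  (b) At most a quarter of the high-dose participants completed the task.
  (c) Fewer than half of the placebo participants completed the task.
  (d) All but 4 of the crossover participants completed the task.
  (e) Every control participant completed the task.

(a) low-dose: |A| = 8, |A ∩ B| = 7; needs A ⊄ B (|A ∖ B| ≥ 1) — true.
(b) high-dose: |A| = 8, |A ∩ B| = 2; needs |A ∩ B| / |A| ≤ 1/4 — true.
(c) placebo: |A| = 9, |A ∩ B| = 4; needs |A ∩ B| < |A ∖ B| — true.
(d) crossover: |A| = 6, |A ∩ B| = 3; needs |A ∖ B| = 4 — false.
(e) control: |A| = 7, |A ∩ B| = 6; needs A ⊆ B, i.e. every element of A is in B (|A ∖ B| = 0) — false.

3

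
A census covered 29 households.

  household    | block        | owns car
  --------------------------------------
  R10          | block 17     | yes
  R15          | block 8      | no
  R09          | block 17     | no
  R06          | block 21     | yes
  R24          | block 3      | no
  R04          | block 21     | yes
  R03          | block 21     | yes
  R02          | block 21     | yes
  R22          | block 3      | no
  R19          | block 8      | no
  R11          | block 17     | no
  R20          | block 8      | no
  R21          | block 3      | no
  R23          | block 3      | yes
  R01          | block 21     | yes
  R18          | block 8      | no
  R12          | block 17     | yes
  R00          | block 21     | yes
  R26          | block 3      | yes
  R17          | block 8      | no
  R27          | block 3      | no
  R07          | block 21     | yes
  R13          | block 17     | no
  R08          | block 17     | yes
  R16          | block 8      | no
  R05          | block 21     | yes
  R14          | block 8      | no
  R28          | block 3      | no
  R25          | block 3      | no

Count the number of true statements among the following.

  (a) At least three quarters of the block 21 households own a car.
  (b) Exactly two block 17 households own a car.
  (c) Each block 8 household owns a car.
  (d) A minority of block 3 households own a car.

(a) block 21: |A| = 8, |A ∩ B| = 8; needs |A ∩ B| / |A| ≥ 3/4 — true.
(b) block 17: |A| = 6, |A ∩ B| = 3; needs |A ∩ B| = 2 — false.
(c) block 8: |A| = 7, |A ∩ B| = 0; needs A ⊆ B, i.e. every element of A is in B (|A ∖ B| = 0) — false.
(d) block 3: |A| = 8, |A ∩ B| = 2; needs |A ∩ B| < |A ∖ B| — true.

2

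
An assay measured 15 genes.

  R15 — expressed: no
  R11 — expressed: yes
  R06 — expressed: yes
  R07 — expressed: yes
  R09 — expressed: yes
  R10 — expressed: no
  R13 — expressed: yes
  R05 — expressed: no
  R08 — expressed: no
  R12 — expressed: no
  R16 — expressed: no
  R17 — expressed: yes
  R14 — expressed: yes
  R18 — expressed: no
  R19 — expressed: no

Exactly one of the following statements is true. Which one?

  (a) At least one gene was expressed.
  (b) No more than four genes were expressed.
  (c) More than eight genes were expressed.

|A| = 15, |A ∩ B| = 7, |A ∖ B| = 8.
(a) requires A ∩ B ≠ ∅ (|A ∩ B| ≥ 1): true.
(b) requires |A ∩ B| ≤ 4: false.
(c) requires |A ∩ B| > 8: false.

(a)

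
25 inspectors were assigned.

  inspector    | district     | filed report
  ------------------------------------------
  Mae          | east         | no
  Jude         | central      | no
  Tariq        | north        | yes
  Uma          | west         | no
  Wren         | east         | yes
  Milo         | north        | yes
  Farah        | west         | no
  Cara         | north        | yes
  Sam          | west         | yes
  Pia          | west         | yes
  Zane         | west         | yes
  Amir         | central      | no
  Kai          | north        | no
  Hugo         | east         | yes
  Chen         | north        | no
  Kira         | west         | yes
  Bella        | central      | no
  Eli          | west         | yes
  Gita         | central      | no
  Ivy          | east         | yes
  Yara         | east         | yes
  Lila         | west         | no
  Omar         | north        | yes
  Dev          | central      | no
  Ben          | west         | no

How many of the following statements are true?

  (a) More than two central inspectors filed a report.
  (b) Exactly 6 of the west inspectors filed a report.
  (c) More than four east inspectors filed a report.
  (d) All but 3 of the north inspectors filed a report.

0

(a) central: |A| = 5, |A ∩ B| = 0; needs |A ∩ B| > 2 — false.
(b) west: |A| = 9, |A ∩ B| = 5; needs |A ∩ B| = 6 — false.
(c) east: |A| = 5, |A ∩ B| = 4; needs |A ∩ B| > 4 — false.
(d) north: |A| = 6, |A ∩ B| = 4; needs |A ∖ B| = 3 — false.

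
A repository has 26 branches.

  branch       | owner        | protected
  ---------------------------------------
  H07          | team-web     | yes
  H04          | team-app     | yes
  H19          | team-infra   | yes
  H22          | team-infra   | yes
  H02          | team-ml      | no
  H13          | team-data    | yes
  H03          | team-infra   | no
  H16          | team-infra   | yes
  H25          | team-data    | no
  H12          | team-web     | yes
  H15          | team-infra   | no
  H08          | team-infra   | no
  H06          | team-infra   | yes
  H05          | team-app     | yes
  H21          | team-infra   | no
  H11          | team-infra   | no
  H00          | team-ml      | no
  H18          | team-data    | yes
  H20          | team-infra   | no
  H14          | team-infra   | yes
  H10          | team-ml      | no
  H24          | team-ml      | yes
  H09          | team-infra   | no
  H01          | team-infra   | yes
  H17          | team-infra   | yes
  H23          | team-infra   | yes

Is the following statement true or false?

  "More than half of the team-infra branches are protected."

The determiner here denotes the relation: |A ∩ B| > |A ∖ B|.
|A| = 15, |A ∩ B| = 8, |A ∖ B| = 7.
8 > 7, so the statement is true.

True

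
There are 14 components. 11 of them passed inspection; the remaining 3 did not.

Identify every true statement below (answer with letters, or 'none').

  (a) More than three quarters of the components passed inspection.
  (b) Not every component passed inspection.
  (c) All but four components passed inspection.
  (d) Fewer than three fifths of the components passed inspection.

(a), (b)

|A| = 14, |A ∩ B| = 11, |A ∖ B| = 3.
(a) |A ∩ B| / |A| > 3/4: holds.
(b) A ⊄ B (|A ∖ B| ≥ 1): holds.
(c) |A ∖ B| = 4: fails.
(d) |A ∩ B| / |A| < 3/5: fails.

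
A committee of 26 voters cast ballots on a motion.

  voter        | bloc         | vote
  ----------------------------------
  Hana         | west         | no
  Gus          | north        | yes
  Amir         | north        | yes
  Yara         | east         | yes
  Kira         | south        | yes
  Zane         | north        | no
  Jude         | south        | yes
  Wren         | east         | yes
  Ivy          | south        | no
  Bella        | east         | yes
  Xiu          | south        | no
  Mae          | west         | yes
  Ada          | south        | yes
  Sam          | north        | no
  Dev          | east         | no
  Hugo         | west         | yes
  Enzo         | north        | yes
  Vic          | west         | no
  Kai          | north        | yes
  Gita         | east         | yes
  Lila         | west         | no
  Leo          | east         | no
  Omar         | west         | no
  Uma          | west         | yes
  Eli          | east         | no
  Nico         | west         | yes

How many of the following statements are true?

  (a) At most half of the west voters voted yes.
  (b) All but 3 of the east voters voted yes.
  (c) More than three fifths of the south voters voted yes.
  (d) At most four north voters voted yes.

(a) west: |A| = 8, |A ∩ B| = 4; needs |A ∩ B| ≤ |A ∖ B| — true.
(b) east: |A| = 7, |A ∩ B| = 4; needs |A ∖ B| = 3 — true.
(c) south: |A| = 5, |A ∩ B| = 3; needs |A ∩ B| / |A| > 3/5 — false.
(d) north: |A| = 6, |A ∩ B| = 4; needs |A ∩ B| ≤ 4 — true.

3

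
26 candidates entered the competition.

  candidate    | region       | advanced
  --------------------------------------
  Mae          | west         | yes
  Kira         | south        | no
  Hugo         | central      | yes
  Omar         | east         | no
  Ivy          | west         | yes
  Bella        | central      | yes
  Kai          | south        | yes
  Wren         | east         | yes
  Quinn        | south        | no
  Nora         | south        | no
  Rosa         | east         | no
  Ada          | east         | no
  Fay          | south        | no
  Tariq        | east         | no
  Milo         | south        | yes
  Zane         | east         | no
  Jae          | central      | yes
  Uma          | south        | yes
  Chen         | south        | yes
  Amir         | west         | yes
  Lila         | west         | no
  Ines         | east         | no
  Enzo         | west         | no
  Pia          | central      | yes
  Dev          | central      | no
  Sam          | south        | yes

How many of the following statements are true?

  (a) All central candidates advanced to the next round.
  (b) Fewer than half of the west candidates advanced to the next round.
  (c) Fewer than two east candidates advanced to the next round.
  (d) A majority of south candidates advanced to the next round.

2

(a) central: |A| = 5, |A ∩ B| = 4; needs A ⊆ B, i.e. every element of A is in B (|A ∖ B| = 0) — false.
(b) west: |A| = 5, |A ∩ B| = 3; needs |A ∩ B| < |A ∖ B| — false.
(c) east: |A| = 7, |A ∩ B| = 1; needs |A ∩ B| < 2 — true.
(d) south: |A| = 9, |A ∩ B| = 5; needs |A ∩ B| > |A ∖ B| — true.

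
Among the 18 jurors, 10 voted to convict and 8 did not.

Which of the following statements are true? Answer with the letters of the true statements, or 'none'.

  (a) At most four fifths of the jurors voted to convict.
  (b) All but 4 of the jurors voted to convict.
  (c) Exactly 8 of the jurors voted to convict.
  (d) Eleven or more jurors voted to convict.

|A| = 18, |A ∩ B| = 10, |A ∖ B| = 8.
(a) |A ∩ B| / |A| ≤ 4/5: holds.
(b) |A ∖ B| = 4: fails.
(c) |A ∩ B| = 8: fails.
(d) |A ∩ B| ≥ 11: fails.

(a)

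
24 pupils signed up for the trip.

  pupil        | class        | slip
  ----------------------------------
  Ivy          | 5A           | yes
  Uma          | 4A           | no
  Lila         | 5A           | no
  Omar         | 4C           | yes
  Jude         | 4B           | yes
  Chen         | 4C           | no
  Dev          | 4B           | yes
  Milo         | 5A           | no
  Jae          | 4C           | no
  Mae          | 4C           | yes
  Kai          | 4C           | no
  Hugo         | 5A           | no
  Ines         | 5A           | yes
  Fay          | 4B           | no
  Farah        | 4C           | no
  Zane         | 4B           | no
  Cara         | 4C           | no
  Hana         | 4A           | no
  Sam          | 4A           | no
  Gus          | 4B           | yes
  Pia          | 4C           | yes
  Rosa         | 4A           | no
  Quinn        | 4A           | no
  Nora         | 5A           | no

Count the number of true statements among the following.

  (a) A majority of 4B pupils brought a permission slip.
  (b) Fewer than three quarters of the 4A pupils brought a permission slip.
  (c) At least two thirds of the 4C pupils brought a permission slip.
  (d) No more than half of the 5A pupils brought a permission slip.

(a) 4B: |A| = 5, |A ∩ B| = 3; needs |A ∩ B| > |A ∖ B| — true.
(b) 4A: |A| = 5, |A ∩ B| = 0; needs |A ∩ B| / |A| < 3/4 — true.
(c) 4C: |A| = 8, |A ∩ B| = 3; needs |A ∩ B| / |A| ≥ 2/3 — false.
(d) 5A: |A| = 6, |A ∩ B| = 2; needs |A ∩ B| ≤ |A ∖ B| — true.

3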